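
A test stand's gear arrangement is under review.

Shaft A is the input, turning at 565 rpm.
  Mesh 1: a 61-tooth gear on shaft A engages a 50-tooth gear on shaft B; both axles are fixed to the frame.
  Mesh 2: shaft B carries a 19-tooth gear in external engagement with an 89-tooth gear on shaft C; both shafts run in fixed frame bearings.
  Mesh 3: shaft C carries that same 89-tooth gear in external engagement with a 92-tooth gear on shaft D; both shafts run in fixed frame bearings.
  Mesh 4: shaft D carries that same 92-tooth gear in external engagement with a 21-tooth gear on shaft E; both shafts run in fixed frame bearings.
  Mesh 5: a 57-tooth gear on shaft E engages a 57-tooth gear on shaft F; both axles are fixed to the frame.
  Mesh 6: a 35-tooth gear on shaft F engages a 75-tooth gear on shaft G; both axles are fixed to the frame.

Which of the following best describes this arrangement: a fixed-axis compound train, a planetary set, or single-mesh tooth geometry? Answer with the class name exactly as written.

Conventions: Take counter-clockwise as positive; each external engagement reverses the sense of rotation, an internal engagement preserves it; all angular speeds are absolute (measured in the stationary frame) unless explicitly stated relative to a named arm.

topology: fixed-axis compound train — 6 meshes, A→G
classification: fixed-axis compound train

fixed-axis compound train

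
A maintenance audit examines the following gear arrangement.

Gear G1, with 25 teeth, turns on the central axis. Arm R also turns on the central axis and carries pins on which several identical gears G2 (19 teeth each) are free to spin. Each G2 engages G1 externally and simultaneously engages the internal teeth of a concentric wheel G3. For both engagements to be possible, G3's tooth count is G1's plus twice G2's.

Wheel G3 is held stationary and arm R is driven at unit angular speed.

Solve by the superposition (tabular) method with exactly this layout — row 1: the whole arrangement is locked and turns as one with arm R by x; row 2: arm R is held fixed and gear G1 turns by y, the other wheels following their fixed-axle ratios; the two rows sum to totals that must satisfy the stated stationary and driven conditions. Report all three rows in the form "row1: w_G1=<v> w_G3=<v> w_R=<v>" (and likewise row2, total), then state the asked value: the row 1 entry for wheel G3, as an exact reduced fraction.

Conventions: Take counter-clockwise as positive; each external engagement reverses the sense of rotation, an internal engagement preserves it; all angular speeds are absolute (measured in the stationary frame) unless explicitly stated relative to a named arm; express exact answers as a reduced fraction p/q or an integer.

row1: w_G1=1 w_G3=1 w_R=1
row2: w_G1=63/25 w_G3=-1 w_R=0
total: w_G1=88/25 w_G3=0 w_R=1
asked value: 1

planetary set (25T centre, 19T on arm, 63T internal) — Willis relation
row 1: whole set turns with the arm by x
row 2 (arm held, sun turns y): ω_ring = −(25/63)·y, ω_arm = 0
boundary: total ω_ring = x − (25/63)·y = 0 and total ω_arm = x = 1  ⇒  y = 63/25, x = 1
row 2 ring = −(25/63)·63/25 = -1
totals (row 1 + row 2): sun 1 + 63/25 = 88/25, ring 1 + (-1) = 0, arm 1 + 0 = 1
asked cell (row1, ring) = 1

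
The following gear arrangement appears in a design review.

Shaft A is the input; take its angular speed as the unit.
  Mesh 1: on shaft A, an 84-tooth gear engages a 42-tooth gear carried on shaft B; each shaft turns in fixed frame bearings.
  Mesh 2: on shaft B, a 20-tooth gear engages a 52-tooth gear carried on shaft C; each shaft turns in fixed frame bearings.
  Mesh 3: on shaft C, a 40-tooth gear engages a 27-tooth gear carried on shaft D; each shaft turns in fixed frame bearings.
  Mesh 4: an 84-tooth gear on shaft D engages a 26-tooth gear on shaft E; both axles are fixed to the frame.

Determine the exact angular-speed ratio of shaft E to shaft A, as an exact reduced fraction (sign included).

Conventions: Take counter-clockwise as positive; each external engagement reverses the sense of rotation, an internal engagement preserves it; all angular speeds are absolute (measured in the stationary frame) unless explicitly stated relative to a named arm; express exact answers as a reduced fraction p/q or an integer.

5600/1521

class = fixed-axis compound train [4 meshes; 4 ratios multiply, 4 sense flips]
mesh 1 [84T→42T]: running ratio 2, sense −
mesh 2 [20T→52T]: running ratio 10/13, sense +
mesh 3 [40T→27T]: running ratio 400/351, sense −
mesh 4 [84T→26T]: running ratio 5600/1521, sense +
ω_out/ω_in = 5600/1521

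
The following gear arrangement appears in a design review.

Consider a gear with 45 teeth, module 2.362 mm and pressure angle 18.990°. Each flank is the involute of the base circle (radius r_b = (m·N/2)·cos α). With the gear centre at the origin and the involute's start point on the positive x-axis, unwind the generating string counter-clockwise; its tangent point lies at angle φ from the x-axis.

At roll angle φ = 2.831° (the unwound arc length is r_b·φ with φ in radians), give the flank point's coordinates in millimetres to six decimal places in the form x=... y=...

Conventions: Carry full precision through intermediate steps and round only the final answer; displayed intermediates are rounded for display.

x=50.313909 y=0.002020

recognized (one wheel, involute flank): single-mesh tooth geometry, m = 2.362, N = 45
pitch radius r_p = m·N/2 = 2.362·45/2 = 53.145000
base radius r_b = r_p·cos α = 53.145000·cos 18.990° = 50.252604
roll angle φ = 2.831° = 0.04941027 rad
x = r_b·(cos φ + φ·sin φ) = 50.313909
y = r_b·(sin φ − φ·cos φ) = 0.002020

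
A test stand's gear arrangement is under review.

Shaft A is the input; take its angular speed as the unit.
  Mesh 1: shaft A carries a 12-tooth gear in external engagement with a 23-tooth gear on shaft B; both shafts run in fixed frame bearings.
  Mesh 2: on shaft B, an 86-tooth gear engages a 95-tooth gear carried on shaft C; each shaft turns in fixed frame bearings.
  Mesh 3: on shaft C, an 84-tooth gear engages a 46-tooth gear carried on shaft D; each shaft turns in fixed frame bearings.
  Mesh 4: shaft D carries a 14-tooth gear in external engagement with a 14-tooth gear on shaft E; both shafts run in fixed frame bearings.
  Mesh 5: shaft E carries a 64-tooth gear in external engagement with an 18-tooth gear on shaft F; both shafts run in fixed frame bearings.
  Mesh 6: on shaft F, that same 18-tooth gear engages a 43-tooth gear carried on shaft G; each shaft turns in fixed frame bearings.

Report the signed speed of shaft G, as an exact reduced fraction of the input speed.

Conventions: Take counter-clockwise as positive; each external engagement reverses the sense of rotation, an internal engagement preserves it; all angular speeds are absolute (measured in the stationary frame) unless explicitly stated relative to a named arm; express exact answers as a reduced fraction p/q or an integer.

64512/50255

6-mesh fixed-axis compound train (all bearings frame-fixed)
mesh 1 [12T→23T]: |ω|/ω_in = 1×12/23 = 12/23, sense flips to −
mesh 2 [86T→95T]: |ω|/ω_in = (12/23)×86/95 = 1032/2185, sense flips to +
mesh 3 [84T→46T]: |ω|/ω_in = (1032/2185)×84/46 = 43344/50255, sense flips to −
mesh 4 [14T→14T]: |ω|/ω_in = (43344/50255)×14/14 = 43344/50255, sense flips to +
mesh 5 [64T→18T]: |ω|/ω_in = (43344/50255)×64/18 = 154112/50255, sense flips to −
mesh 6 [18T→43T]: |ω|/ω_in = (154112/50255)×18/43 = 64512/50255, sense flips to +
signed output speed (× input speed) = 64512/50255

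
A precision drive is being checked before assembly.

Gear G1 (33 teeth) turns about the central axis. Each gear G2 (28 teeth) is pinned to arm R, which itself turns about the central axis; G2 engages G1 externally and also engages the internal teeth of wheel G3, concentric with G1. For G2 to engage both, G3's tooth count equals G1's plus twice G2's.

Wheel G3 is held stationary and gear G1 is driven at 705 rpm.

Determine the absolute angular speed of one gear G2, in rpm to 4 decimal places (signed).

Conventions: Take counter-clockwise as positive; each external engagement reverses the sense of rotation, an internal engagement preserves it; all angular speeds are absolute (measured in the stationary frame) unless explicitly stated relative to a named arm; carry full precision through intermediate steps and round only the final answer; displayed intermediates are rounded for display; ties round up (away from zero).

-415.4464 rpm

class = planetary set [G3 = 33+2·28 = 89; Willis about the carrier]
normalise by the input: solve with ω_sun = 1, then scale by 705 rpm
ring teeth: 33 + 2·28 = 89
33(ω_sun−ω_arm) = −89(ω_ring−ω_arm),  ω_ring = 0, ω_sun = 1
33(1−ω_arm) = −89(0−ω_arm)  ⇒  122·ω_arm = 33  ⇒  ω_arm = 33/122
sun–planet mesh: 33·(1−33/122) = −28·(ω_p−ω_arm)  ⇒  ω_p−ω_arm = -2937/3416
ω_p = 33/122 − 2937/3416 = -33/56
scale: ω_p = -33/56 × 705 rpm = -415.4464 rpm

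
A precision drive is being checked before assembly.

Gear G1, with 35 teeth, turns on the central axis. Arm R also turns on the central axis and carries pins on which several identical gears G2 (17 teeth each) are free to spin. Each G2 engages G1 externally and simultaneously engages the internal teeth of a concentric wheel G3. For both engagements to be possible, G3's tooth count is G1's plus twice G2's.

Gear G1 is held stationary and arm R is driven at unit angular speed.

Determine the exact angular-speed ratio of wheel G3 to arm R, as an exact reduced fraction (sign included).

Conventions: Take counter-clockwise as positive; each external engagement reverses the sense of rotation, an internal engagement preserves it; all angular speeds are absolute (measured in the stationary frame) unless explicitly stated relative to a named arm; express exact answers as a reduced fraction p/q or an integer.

104/69

class = planetary set [G3 = 35+2·17 = 69; Willis about the carrier]
ring teeth: 35 + 2·17 = 69
35(ω_sun−ω_arm) = −69(ω_ring−ω_arm),  ω_sun = 0, ω_arm = 1
ω_ring = 1 − (35/69)(0−1) = 104/69
ω_out/ω_in = 104/69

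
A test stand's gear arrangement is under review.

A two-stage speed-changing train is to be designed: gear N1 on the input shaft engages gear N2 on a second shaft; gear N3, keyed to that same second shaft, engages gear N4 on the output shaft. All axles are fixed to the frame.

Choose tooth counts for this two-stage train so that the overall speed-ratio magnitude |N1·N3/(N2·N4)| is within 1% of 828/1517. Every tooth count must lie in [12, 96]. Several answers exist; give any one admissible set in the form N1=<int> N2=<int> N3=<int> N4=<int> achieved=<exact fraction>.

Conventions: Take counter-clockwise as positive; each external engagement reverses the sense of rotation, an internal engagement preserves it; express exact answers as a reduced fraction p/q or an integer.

2-stage fixed-axis compound train for ratio 828/1517
target = 828/1517 in lowest terms: an exact hit needs N1·N3 = k·828 and N2·N4 = k·1517 for one integer k, every count in [12, 96]; additionally prefer no 1:1 stage (N1 ≠ N2, N3 ≠ N4)
k = 1: N1·N3 = 828 = 12·69, N2·N4 = 1517 = 37·41
achieved = 12·69/(37·41) = 828/1517; |achieved − target| = 0 ≤ 207/37925 ✓

N1=12 N2=37 N3=69 N4=41 achieved=828/1517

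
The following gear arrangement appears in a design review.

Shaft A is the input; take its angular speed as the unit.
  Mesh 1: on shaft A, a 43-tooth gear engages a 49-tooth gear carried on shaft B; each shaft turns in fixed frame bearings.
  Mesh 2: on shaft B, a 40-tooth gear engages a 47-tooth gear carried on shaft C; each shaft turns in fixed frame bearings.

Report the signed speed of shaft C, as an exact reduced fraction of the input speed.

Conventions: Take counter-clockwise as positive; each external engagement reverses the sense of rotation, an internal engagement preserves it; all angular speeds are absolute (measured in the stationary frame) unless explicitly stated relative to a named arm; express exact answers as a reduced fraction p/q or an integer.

2-mesh fixed-axis compound train (all bearings frame-fixed)
mesh 1 [43T→49T]: |ω|/ω_in = 1×43/49 = 43/49, sense flips to −
mesh 2 [40T→47T]: |ω|/ω_in = (43/49)×40/47 = 1720/2303, sense flips to +
signed output speed (× input speed) = 1720/2303

1720/2303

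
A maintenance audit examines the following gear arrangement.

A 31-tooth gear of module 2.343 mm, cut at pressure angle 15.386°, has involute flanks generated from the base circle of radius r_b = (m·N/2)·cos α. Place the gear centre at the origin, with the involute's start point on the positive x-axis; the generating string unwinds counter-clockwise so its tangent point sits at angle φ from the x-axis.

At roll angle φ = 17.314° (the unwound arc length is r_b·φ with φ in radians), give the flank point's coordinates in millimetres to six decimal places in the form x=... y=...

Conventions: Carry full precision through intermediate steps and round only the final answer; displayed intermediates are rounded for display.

x=36.577335 y=0.319143

recognized (one wheel, involute flank): single-mesh tooth geometry, m = 2.343, N = 31
pitch radius r_p = m·N/2 = 2.343·31/2 = 36.316500
base radius r_b = r_p·cos α = 36.316500·cos 15.386° = 35.014926
roll angle φ = 17.314° = 0.30218631 rad
x = r_b·(cos φ + φ·sin φ) = 36.577335
y = r_b·(sin φ − φ·cos φ) = 0.319143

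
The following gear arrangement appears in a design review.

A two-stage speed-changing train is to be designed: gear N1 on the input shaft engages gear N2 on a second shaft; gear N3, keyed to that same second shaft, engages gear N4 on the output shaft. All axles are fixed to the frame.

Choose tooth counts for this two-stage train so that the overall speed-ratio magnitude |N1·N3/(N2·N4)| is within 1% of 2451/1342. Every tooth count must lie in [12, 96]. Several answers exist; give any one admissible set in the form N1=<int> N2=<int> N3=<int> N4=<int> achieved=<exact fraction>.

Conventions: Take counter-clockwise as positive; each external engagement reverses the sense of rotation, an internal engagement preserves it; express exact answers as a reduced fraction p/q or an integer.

class = fixed-axis compound train [2-stage, 2451/1342 wanted]
target = 2451/1342 in lowest terms: an exact hit needs N1·N3 = k·2451 and N2·N4 = k·1342 for one integer k, every count in [12, 96]; additionally prefer no 1:1 stage (N1 ≠ N2, N3 ≠ N4)
k = 1: N1·N3 = 2451 = 43·57, N2·N4 = 1342 = 22·61
achieved = 43·57/(22·61) = 2451/1342; |achieved − target| = 0 ≤ 2451/134200 ✓

N1=43 N2=22 N3=57 N4=61 achieved=2451/1342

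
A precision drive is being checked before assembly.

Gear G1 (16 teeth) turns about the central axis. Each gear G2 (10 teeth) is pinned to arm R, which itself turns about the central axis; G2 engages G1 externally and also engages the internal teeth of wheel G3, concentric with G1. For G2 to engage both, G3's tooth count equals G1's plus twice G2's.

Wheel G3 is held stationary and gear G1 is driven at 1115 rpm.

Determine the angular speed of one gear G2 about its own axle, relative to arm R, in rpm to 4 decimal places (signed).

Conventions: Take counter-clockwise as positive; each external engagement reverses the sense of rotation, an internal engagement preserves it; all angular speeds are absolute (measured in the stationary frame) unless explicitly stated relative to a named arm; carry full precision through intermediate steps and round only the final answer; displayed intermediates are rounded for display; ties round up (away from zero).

-1235.0769 rpm

class = planetary set [G3 = 16+2·10 = 36; Willis about the carrier]
normalise by the input: solve with ω_sun = 1, then scale by 1115 rpm
ring teeth: 16 + 2·10 = 36
16(ω_sun−ω_arm) = −36(ω_ring−ω_arm),  ω_ring = 0, ω_sun = 1
16(1−ω_arm) = −36(0−ω_arm)  ⇒  52·ω_arm = 16  ⇒  ω_arm = 4/13
sun–planet mesh: 16·(1−4/13) = −10·(ω_p−ω_arm)  ⇒  ω_p−ω_arm = -72/65
scale: ω_p−ω_arm = -72/65 × 1115 rpm = -1235.0769 rpm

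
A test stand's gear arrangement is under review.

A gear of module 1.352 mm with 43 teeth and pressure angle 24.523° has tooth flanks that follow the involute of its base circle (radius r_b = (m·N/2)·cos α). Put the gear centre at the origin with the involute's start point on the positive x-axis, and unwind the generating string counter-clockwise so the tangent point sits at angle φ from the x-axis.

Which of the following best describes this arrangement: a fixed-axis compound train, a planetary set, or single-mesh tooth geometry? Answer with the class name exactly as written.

single-mesh tooth geometry

single-mesh involute tooth geometry (43T wheel at module 1.352)
classification: single-mesh tooth geometry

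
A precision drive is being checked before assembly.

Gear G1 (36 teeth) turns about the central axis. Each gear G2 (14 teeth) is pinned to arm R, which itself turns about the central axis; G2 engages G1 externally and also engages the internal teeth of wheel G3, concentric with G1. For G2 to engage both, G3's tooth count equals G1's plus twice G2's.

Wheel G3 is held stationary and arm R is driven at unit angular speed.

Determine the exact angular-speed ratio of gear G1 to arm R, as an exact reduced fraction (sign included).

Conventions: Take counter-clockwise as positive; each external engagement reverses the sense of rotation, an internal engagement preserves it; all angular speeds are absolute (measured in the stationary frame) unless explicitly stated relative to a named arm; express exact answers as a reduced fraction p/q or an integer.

planetary set (36T centre, 14T on arm, 64T internal) — Willis relation
ring teeth: 36 + 2·14 = 64
36(ω_sun−ω_arm) = −64(ω_ring−ω_arm),  ω_ring = 0, ω_arm = 1
ω_sun = 1 − (64/36)(0−1) = 25/9
ω_out/ω_in = 25/9

25/9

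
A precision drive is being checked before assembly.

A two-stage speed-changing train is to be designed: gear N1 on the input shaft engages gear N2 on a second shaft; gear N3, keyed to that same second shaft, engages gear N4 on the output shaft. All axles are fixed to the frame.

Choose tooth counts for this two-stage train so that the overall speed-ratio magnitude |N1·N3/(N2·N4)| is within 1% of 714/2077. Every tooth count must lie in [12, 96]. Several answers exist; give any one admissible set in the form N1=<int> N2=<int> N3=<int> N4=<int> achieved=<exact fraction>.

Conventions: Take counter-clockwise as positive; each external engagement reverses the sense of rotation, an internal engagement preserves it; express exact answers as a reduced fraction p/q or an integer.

2-stage fixed-axis compound train for ratio 714/2077
target = 714/2077 in lowest terms: an exact hit needs N1·N3 = k·714 and N2·N4 = k·2077 for one integer k, every count in [12, 96]; additionally prefer no 1:1 stage (N1 ≠ N2, N3 ≠ N4)
k = 1: N1·N3 = 714 = 14·51, N2·N4 = 2077 = 31·67
achieved = 14·51/(31·67) = 714/2077; |achieved − target| = 0 ≤ 357/103850 ✓

N1=14 N2=31 N3=51 N4=67 achieved=714/2077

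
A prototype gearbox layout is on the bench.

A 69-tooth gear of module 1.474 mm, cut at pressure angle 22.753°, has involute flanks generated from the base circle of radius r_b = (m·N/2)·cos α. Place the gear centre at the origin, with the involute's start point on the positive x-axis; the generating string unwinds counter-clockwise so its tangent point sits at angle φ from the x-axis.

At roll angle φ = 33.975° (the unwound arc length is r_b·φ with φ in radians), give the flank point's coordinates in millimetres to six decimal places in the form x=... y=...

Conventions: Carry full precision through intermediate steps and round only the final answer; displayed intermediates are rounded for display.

x=54.429664 y=3.146108

single-mesh involute tooth geometry (69T wheel at module 1.474)
pitch radius r_p = m·N/2 = 1.474·69/2 = 50.853000
base radius r_b = r_p·cos α = 50.853000·cos 22.753° = 46.895656
roll angle φ = 33.975° = 0.59297561 rad
x = r_b·(cos φ + φ·sin φ) = 54.429664
y = r_b·(sin φ − φ·cos φ) = 3.146108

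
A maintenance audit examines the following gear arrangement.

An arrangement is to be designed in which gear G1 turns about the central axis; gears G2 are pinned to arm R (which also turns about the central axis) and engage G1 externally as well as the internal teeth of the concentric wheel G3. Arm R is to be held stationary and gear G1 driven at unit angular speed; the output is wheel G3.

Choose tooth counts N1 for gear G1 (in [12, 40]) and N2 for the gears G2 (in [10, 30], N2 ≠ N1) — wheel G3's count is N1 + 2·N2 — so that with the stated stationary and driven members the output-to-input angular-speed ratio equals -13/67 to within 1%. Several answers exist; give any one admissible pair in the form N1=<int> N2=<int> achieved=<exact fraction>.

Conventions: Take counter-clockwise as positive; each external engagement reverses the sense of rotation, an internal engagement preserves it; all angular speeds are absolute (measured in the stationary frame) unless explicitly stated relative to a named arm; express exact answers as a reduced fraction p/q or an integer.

N1=13 N2=27 achieved=-13/67

topology: planetary set — design target -13/67, arm = carrier (Willis)
Willis with ω_arm = 0: ω_ring/ω_sun = −N1/N3; set equal to -13/67  ⇒  N3/N1 = −1/(-13/67) = 67/13
N3 = N1 + 2·N2  ⇒  N2/N1 = (N3/N1 − 1)/2 = (67/13 − 1)/2 = 27/13
smallest multiple with N1 ≥ 12 and N2 ≥ 10: k = 1  ⇒  N1 = 1·13 = 13, N2 = 1·27 = 27 (N1 ≤ 40, N2 ≤ 30, N2 ≠ N1 ✓), N3 = 13 + 2·27 = 67
check: −N1/N3 with N1 = 13, N3 = 67 gives -13/67; |achieved − target| = 0 ≤ 13/6700 ✓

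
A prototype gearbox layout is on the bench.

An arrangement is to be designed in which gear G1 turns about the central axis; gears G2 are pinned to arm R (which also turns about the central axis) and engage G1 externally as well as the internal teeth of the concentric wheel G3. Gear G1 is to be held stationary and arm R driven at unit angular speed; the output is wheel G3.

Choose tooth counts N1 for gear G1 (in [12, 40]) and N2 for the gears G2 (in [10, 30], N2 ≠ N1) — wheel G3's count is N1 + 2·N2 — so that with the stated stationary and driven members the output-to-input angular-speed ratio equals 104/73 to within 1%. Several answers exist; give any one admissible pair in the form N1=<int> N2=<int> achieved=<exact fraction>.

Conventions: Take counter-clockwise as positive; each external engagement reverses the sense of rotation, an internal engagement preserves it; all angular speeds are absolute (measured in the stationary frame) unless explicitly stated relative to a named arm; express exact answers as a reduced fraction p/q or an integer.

class = planetary set [ratio 104/73 wanted; Willis about the carrier]
Willis with ω_sun = 0: ω_ring/ω_arm = (N1+N3)/N3; set equal to 104/73  ⇒  N3/N1 = 1/(104/73 − 1) = 73/31
N3 = N1 + 2·N2  ⇒  N2/N1 = (N3/N1 − 1)/2 = (73/31 − 1)/2 = 21/31
smallest multiple with N1 ≥ 12 and N2 ≥ 10: k = 1  ⇒  N1 = 1·31 = 31, N2 = 1·21 = 21 (N1 ≤ 40, N2 ≤ 30, N2 ≠ N1 ✓), N3 = 31 + 2·21 = 73
check: (N1+N3)/N3 with N1 = 31, N3 = 73 gives 104/73; |achieved − target| = 0 ≤ 26/1825 ✓

N1=31 N2=21 achieved=104/73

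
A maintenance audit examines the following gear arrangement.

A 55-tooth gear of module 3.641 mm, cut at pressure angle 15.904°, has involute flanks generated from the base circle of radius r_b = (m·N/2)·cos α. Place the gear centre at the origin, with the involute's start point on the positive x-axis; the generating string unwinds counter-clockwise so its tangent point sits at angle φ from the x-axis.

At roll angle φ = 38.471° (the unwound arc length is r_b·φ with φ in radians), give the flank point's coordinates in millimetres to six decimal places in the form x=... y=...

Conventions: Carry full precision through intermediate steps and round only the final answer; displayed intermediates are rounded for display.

class = single-mesh tooth geometry [base-circle involute, m = 3.641, 55T]
pitch radius r_p = m·N/2 = 3.641·55/2 = 100.127500
base radius r_b = r_p·cos α = 100.127500·cos 15.904° = 96.294838
roll angle φ = 38.471° = 0.67144562 rad
x = r_b·(cos φ + φ·sin φ) = 115.615611
y = r_b·(sin φ − φ·cos φ) = 9.285531

x=115.615611 y=9.285531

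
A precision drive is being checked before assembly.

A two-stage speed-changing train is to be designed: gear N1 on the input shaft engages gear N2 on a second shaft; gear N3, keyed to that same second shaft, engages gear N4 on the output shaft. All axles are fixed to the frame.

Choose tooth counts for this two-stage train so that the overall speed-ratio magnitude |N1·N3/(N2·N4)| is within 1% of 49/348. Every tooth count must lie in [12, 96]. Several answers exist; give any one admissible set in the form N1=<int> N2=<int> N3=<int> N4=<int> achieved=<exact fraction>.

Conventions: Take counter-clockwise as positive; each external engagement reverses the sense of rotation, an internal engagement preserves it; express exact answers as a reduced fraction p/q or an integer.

N1=14 N2=16 N3=14 N4=87 achieved=49/348

topology: fixed-axis compound train — 2 stages, target 49/348
target = 49/348 in lowest terms: an exact hit needs N1·N3 = k·49 and N2·N4 = k·348 for one integer k, every count in [12, 96]; additionally prefer no 1:1 stage (N1 ≠ N2, N3 ≠ N4)
k = 1…3: no 1:1-free in-range split of k·49 and k·348 into factor pairs; take k = 4
k = 4: N1·N3 = 196 = 14·14, N2·N4 = 1392 = 16·87
achieved = 14·14/(16·87) = 49/348; |achieved − target| = 0 ≤ 49/34800 ✓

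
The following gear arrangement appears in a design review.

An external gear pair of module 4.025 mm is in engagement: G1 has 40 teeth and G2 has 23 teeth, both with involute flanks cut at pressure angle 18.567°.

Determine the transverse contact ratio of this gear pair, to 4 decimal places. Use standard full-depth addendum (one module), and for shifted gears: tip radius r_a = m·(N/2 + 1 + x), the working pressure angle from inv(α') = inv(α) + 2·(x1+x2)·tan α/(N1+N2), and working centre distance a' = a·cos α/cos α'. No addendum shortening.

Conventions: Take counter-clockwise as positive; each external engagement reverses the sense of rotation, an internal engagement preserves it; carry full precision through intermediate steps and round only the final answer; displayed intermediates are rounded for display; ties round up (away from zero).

1.7182

single-mesh involute tooth geometry (40T engaging 23T at module 4.025)
base radii: r_b1 = 76.310133, r_b2 = 43.878326
tip radii: r_a1 = 84.525000, r_a2 = 50.312500
no profile shift: α' = α, a' = a
action lengths: √(r_a1²−r_b1²) = 36.348855, √(r_a2²−r_b2²) = 24.617882
base pitch p_b = π·m·cos α = 11.986768
CR = (36.348855 + 24.617882 − 126.787500·sin 18.56700°)/11.986768 = 1.718220
contact ratio ≈ 1.7182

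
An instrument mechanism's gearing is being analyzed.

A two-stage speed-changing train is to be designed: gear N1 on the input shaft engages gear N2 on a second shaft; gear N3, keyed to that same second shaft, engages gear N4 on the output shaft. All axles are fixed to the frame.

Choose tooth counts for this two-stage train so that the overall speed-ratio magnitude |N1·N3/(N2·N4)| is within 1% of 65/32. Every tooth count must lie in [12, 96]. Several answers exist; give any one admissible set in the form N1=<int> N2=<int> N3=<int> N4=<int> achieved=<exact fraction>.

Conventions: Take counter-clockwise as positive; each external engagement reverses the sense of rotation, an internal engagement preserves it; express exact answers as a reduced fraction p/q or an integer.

design class (target 65/32): fixed-axis compound train
target = 65/32 in lowest terms: an exact hit needs N1·N3 = k·65 and N2·N4 = k·32 for one integer k, every count in [12, 96]; additionally prefer no 1:1 stage (N1 ≠ N2, N3 ≠ N4)
k = 1…5: no 1:1-free in-range split of k·65 and k·32 into factor pairs; take k = 6
k = 6: N1·N3 = 390 = 13·30, N2·N4 = 192 = 12·16
achieved = 13·30/(12·16) = 65/32; |achieved − target| = 0 ≤ 13/640 ✓

N1=13 N2=12 N3=30 N4=16 achieved=65/32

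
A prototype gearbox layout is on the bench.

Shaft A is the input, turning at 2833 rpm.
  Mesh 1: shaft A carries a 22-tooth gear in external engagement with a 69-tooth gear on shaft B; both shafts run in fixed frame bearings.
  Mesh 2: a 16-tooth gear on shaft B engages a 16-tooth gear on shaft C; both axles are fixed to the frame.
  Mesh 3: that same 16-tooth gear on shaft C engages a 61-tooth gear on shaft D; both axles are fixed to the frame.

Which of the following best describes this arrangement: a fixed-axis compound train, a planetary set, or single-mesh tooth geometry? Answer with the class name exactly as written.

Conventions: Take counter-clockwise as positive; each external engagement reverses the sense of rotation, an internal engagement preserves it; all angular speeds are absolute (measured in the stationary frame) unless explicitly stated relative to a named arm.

fixed-axis compound train

recognized (4 fixed axles, 3 meshes): fixed-axis compound train
classification: fixed-axis compound train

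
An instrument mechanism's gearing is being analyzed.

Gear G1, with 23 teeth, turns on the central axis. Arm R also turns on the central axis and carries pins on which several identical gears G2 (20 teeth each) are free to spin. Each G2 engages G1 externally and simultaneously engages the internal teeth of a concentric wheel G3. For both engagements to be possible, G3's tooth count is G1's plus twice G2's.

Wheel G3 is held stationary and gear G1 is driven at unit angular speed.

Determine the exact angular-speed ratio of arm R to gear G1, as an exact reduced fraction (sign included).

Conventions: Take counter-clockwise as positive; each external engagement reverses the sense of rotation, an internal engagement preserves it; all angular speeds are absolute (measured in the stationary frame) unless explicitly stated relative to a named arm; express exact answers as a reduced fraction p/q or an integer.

recognized (axles ride arm R): planetary set, 23/20/63 teeth
ring teeth: 23 + 2·20 = 63
23(ω_sun−ω_arm) = −63(ω_ring−ω_arm),  ω_ring = 0, ω_sun = 1
23(1−ω_arm) = −63(0−ω_arm)  ⇒  86·ω_arm = 23  ⇒  ω_arm = 23/86
ω_out/ω_in = 23/86

23/86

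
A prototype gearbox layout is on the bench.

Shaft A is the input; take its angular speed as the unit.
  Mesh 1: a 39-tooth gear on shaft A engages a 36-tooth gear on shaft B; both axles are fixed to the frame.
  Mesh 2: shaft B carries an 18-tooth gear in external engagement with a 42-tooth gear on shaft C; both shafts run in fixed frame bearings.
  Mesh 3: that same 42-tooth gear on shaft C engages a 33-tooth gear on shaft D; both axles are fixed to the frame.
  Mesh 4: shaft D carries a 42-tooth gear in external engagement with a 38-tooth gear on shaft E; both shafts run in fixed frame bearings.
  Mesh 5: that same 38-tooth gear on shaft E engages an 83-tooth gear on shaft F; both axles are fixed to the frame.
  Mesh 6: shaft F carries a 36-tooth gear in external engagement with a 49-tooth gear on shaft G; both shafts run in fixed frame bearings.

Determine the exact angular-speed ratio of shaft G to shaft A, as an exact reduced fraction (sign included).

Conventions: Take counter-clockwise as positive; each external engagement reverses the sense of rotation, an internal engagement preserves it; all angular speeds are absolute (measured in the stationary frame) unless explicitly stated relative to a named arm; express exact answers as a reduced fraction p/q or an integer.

class = fixed-axis compound train [6 meshes; 6 ratios multiply, 6 sense flips]
mesh 1 [39T→36T]: running ratio 13/12, sense −
mesh 2 [18T→42T]: running ratio 13/28, sense +
mesh 3 [42T→33T]: running ratio 13/22, sense −
mesh 4 [42T→38T]: running ratio 273/418, sense +
mesh 5 [38T→83T]: running ratio 273/913, sense −
mesh 6 [36T→49T]: running ratio 1404/6391, sense +
ω_out/ω_in = 1404/6391

1404/6391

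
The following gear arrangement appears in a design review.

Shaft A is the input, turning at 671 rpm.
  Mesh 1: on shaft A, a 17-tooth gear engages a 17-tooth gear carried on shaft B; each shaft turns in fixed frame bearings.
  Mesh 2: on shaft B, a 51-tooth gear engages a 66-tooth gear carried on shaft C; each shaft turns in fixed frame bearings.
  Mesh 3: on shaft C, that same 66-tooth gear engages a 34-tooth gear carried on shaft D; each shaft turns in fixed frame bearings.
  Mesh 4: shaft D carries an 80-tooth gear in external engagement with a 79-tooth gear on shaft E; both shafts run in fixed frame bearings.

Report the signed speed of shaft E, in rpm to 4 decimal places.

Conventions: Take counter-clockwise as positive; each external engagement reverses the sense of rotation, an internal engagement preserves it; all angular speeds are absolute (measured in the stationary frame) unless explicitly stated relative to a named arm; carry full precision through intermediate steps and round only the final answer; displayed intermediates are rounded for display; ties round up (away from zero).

+1019.2405 rpm

topology: fixed-axis compound train — 4 meshes, A→E
mesh 1 [17T→17T]: ω = 671.0000×17/17 = 671.0000 rpm, sense flips to −
mesh 2 [51T→66T]: ω = 671.0000×51/66 = 518.5000 rpm, sense flips to +
mesh 3 [66T→34T]: ω = 518.5000×66/34 = 1006.5000 rpm, sense flips to −
mesh 4 [80T→79T]: ω = 1006.5000×80/79 = 1019.2405 rpm, sense flips to +
signed output speed = +1019.2405 rpm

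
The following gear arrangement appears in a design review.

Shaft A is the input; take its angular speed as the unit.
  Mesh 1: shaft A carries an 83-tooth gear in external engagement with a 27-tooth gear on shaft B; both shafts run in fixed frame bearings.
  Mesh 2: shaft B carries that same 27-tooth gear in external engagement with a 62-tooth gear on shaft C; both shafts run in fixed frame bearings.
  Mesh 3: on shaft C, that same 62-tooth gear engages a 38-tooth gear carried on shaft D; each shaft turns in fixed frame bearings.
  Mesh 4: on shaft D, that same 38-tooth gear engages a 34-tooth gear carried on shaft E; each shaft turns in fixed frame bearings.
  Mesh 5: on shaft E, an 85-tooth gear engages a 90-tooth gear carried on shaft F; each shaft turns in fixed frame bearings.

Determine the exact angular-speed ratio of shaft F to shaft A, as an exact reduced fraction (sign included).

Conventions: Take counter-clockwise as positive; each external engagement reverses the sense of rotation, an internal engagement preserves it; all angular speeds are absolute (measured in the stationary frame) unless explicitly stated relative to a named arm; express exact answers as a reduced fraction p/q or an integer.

-83/36

class = fixed-axis compound train [5 meshes; 5 ratios multiply, 5 sense flips]
mesh 1 [83T→27T]: running ratio 83/27, sense −
mesh 2 [27T→62T]: running ratio 83/62, sense +
mesh 3 [62T→38T]: running ratio 83/38, sense −
mesh 4 [38T→34T]: running ratio 83/34, sense +
mesh 5 [85T→90T]: running ratio 83/36, sense −
ω_out/ω_in = -83/36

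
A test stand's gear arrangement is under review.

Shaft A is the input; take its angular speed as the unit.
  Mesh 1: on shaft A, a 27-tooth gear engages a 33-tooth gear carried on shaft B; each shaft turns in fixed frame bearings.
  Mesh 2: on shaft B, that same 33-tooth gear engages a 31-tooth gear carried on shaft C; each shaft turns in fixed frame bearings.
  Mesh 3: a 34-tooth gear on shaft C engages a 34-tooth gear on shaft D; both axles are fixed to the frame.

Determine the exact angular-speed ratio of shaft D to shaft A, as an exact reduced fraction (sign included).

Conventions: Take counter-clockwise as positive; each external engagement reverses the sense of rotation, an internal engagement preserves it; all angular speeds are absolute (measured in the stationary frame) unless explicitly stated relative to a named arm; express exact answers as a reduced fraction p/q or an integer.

-27/31

class = fixed-axis compound train [3 meshes; 3 ratios multiply, 3 sense flips]
mesh 1 [27T→33T]: running ratio 9/11, sense −
mesh 2 [33T→31T]: running ratio 27/31, sense +
mesh 3 [34T→34T]: running ratio 27/31, sense −
ω_out/ω_in = -27/31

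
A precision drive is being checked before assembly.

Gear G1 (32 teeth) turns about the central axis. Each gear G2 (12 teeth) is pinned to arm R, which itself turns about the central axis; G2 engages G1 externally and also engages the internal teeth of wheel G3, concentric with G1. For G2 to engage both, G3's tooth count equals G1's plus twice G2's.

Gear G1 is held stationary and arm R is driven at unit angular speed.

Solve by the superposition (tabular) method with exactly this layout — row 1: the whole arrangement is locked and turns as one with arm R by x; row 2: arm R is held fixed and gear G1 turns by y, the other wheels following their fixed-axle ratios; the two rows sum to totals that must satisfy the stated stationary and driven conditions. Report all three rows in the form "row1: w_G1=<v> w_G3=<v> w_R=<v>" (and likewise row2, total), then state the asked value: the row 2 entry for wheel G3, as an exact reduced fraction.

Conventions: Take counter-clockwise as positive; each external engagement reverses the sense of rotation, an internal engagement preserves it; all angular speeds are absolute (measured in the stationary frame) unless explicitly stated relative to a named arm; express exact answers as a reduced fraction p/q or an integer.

row1: w_G1=1 w_G3=1 w_R=1
row2: w_G1=-1 w_G3=4/7 w_R=0
total: w_G1=0 w_G3=11/7 w_R=1
asked value: 4/7

recognized (axles ride arm R): planetary set, 32/12/56 teeth
row 1: whole set turns with the arm by x
superposition row 2 [arm held]: sun y, ring −(32/56)·y, arm 0
boundary: total ω_sun = x + y = 0 and total ω_arm = x = 1  ⇒  y = -1, x = 1
row 2 ring = −(32/56)·(-1) = 4/7
totals (row 1 + row 2): sun 1 + (-1) = 0, ring 1 + 4/7 = 11/7, arm 1 + 0 = 1
asked cell (row2, ring) = 4/7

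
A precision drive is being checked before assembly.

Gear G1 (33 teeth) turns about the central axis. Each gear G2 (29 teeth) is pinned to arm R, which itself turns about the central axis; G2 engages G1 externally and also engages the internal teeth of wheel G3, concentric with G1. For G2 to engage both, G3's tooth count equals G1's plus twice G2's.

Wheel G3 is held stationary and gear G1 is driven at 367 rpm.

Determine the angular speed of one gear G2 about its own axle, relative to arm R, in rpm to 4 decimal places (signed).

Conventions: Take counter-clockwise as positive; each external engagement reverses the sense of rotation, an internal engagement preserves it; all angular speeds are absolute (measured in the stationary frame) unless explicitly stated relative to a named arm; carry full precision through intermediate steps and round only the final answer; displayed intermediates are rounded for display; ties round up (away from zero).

-306.4797 rpm

planetary set (33T centre, 29T on arm, 91T internal) — Willis relation
normalise by the input: solve with ω_sun = 1, then scale by 367 rpm
ring teeth: 33 + 2·29 = 91
33(ω_sun−ω_arm) = −91(ω_ring−ω_arm),  ω_ring = 0, ω_sun = 1
33(1−ω_arm) = −91(0−ω_arm)  ⇒  124·ω_arm = 33  ⇒  ω_arm = 33/124
sun–planet mesh: 33·(1−33/124) = −29·(ω_p−ω_arm)  ⇒  ω_p−ω_arm = -3003/3596
scale: ω_p−ω_arm = -3003/3596 × 367 rpm = -306.4797 rpm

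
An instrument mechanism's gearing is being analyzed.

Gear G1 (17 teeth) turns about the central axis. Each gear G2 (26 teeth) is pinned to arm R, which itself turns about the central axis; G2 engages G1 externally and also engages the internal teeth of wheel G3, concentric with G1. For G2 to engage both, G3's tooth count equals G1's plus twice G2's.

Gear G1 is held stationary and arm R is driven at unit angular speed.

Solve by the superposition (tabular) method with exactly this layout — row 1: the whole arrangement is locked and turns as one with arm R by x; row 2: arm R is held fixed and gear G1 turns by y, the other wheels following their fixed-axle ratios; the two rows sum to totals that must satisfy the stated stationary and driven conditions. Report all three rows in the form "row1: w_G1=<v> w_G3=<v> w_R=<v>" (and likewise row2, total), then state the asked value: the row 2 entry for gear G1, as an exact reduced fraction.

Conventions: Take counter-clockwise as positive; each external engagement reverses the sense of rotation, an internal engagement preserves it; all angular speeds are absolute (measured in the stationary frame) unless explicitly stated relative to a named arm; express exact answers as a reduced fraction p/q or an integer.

row1: w_G1=1 w_G3=1 w_R=1
row2: w_G1=-1 w_G3=17/69 w_R=0
total: w_G1=0 w_G3=86/69 w_R=1
asked value: -1

recognized (axles ride arm R): planetary set, 17/26/69 teeth
row 1 (train locked, turned with arm): all members turn x
row 2: sun turns y, ring = −(17/69)·y, arm 0
boundary: total ω_sun = x + y = 0 and total ω_arm = x = 1  ⇒  y = -1, x = 1
row 2 ring = −(17/69)·(-1) = 17/69
totals (row 1 + row 2): sun 1 + (-1) = 0, ring 1 + 17/69 = 86/69, arm 1 + 0 = 1
asked cell (row2, sun) = -1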